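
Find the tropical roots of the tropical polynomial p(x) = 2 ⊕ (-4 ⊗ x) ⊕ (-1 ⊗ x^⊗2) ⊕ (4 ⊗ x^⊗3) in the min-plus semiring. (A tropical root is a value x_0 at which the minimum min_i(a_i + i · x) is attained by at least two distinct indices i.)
Roots: {-5, -3, 6}

Each tropical root is a break point of the lower envelope of the lines y = a_i + i · x (there are 4 lines, with slopes 0, 1, ..., 3). Only the lines that attain the minimum somewhere contribute to roots; other lines are dominated. Here the surviving (envelope) indices are i = 3, i = 2, i = 1, i = 0.
Intersections between consecutive envelope lines give the roots: for adjacent envelope indices i < j the intersection is x = (a_i − a_j) / (j − i). Reading off the sorted break points: {-5, -3, 6}.
Verification: at each break x_0, at least two indices attain the minimum of min_i(a_i + i · x_0).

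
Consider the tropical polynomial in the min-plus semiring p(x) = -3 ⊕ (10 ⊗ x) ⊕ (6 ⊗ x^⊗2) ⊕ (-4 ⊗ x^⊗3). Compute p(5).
p(5) = -3

A tropical monomial a ⊗ x^⊗i evaluates to a + i · x. Evaluating each term at x = 5:
  Term 0 contributes -3 + 0 · 5 = -3
  Term 1 contributes 10 + 1 · 5 = 15
  Term 2 contributes 6 + 2 · 5 = 16
  Term 3 contributes -4 + 3 · 5 = 11
p(5) = ⊕ of these = min[-3, 15, 16, 11] = -3.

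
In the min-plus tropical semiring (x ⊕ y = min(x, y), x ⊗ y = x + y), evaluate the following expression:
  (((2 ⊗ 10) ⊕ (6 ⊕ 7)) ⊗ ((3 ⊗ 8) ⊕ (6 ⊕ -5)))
(((2 ⊗ 10) ⊕ (6 ⊕ 7)) ⊗ ((3 ⊗ 8) ⊕ (6 ⊕ -5))) = 1

Expand innermost to outermost. Recall ⊕ takes the minimum of its arguments and ⊗ takes their sum. Working out the expression (((2 ⊗ 10) ⊕ (6 ⊕ 7)) ⊗ ((3 ⊗ 8) ⊕ (6 ⊕ -5))) gives 1.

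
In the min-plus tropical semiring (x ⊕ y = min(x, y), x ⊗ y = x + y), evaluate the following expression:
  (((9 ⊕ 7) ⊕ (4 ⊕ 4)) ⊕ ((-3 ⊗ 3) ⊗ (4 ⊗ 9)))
(((9 ⊕ 7) ⊕ (4 ⊕ 4)) ⊕ ((-3 ⊗ 3) ⊗ (4 ⊗ 9))) = 4

Expand innermost to outermost. Recall ⊕ takes the minimum of its arguments and ⊗ takes their sum. Working out the expression (((9 ⊕ 7) ⊕ (4 ⊕ 4)) ⊕ ((-3 ⊗ 3) ⊗ (4 ⊗ 9))) gives 4.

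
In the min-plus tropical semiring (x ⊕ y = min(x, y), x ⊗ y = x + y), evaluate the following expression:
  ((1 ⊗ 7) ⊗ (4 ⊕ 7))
((1 ⊗ 7) ⊗ (4 ⊕ 7)) = 12

Expand innermost to outermost. Recall ⊕ takes the minimum of its arguments and ⊗ takes their sum. Working out the expression ((1 ⊗ 7) ⊗ (4 ⊕ 7)) gives 12.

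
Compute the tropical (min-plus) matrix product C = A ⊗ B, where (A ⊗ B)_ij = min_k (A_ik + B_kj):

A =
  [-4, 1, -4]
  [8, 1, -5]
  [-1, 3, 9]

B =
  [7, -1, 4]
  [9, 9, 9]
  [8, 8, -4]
A ⊗ B =
  [3, -5, -8]
  [3, 3, -9]
  [6, -2, 3]

Apply the min-plus product entry-by-entry:
  C[0][0] = min over k of (A[0][0] + B[0][0] = -4 + 7 = 3, A[0][1] + B[1][0] = 1 + 9 = 10, A[0][2] + B[2][0] = -4 + 8 = 4) = 3 (attained at k = 0)
  C[0][1] = min over k of (A[0][0] + B[0][1] = -4 + -1 = -5, A[0][1] + B[1][1] = 1 + 9 = 10, A[0][2] + B[2][1] = -4 + 8 = 4) = -5 (attained at k = 0)
  C[0][2] = min over k of (A[0][0] + B[0][2] = -4 + 4 = 0, A[0][1] + B[1][2] = 1 + 9 = 10, A[0][2] + B[2][2] = -4 + -4 = -8) = -8 (attained at k = 2)
  C[1][0] = min over k of (A[1][0] + B[0][0] = 8 + 7 = 15, A[1][1] + B[1][0] = 1 + 9 = 10, A[1][2] + B[2][0] = -5 + 8 = 3) = 3 (attained at k = 2)
  C[1][1] = min over k of (A[1][0] + B[0][1] = 8 + -1 = 7, A[1][1] + B[1][1] = 1 + 9 = 10, A[1][2] + B[2][1] = -5 + 8 = 3) = 3 (attained at k = 2)
  C[1][2] = min over k of (A[1][0] + B[0][2] = 8 + 4 = 12, A[1][1] + B[1][2] = 1 + 9 = 10, A[1][2] + B[2][2] = -5 + -4 = -9) = -9 (attained at k = 2)
  C[2][0] = min over k of (A[2][0] + B[0][0] = -1 + 7 = 6, A[2][1] + B[1][0] = 3 + 9 = 12, A[2][2] + B[2][0] = 9 + 8 = 17) = 6 (attained at k = 0)
  C[2][1] = min over k of (A[2][0] + B[0][1] = -1 + -1 = -2, A[2][1] + B[1][1] = 3 + 9 = 12, A[2][2] + B[2][1] = 9 + 8 = 17) = -2 (attained at k = 0)
  C[2][2] = min over k of (A[2][0] + B[0][2] = -1 + 4 = 3, A[2][1] + B[1][2] = 3 + 9 = 12, A[2][2] + B[2][2] = 9 + -4 = 5) = 3 (attained at k = 0)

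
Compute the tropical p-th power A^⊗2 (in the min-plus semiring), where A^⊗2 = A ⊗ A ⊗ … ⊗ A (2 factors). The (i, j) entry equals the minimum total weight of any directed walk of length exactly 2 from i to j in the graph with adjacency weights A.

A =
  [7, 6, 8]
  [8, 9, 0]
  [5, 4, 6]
A^⊗2 =
  [13, 12, 6]
  [5, 4, 6]
  [11, 10, 4]

Each entry (A^⊗2)_ij equals the minimum over all length-2 walks i = v_0 → v_1 → … → v_2 = j of Σ_t A[v_t][v_{t+1}]. For example, for (i, j) = (0, 2) we minimise over 3 possible intermediate vertex sequences; the minimum is 6, attained along the walk 0 → 1 → 2.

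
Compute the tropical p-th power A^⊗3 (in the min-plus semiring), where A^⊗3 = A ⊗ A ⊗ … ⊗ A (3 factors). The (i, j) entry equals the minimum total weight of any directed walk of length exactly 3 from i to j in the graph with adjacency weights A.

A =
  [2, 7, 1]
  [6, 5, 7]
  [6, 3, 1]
A^⊗3 =
  [6, 5, 3]
  [10, 10, 8]
  [8, 5, 3]

Each entry (A^⊗3)_ij equals the minimum over all length-3 walks i = v_0 → v_1 → … → v_3 = j of Σ_t A[v_t][v_{t+1}]. For example, for (i, j) = (0, 2) we minimise over 9 possible intermediate vertex sequences; the minimum is 3, attained along the walk 0 → 2 → 2 → 2.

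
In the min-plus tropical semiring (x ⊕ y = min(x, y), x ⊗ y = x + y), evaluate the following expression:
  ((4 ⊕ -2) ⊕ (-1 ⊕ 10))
((4 ⊕ -2) ⊕ (-1 ⊕ 10)) = -2

Expand innermost to outermost. Recall ⊕ takes the minimum of its arguments and ⊗ takes their sum. Working out the expression ((4 ⊕ -2) ⊕ (-1 ⊕ 10)) gives -2.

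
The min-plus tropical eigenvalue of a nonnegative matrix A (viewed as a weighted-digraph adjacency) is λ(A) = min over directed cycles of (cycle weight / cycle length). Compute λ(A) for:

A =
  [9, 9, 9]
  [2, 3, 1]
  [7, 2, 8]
λ(A) = 3/2

Enumerate directed cycles and compute their means (weight / length). Sample:
  cycle 0 → 0: weight = 9, length = 1, mean = 9/1 ≈ 9.000
  cycle 1 → 1: weight = 3, length = 1, mean = 3/1 ≈ 3.000
  cycle 2 → 2: weight = 8, length = 1, mean = 8/1 ≈ 8.000
  cycle 0 → 1 → 0: weight = 11, length = 2, mean = 11/2 ≈ 5.500
  cycle 0 → 2 → 0: weight = 16, length = 2, mean = 16/2 ≈ 8.000
  cycle 1 → 0 → 1: weight = 11, length = 2, mean = 11/2 ≈ 5.500
Minimum mean = 1.500, attained e.g. along the cycle 1 → 2 → 1 with weight 3 and length 2. So λ(A) = 3/2 = 3/2.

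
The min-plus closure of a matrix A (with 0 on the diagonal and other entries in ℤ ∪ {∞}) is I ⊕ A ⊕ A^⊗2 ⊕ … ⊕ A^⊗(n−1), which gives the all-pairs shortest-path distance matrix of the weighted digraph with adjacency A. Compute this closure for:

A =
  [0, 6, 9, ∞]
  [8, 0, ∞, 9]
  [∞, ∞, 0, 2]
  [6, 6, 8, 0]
Closure =
  [0, 6, 9, 11]
  [8, 0, 17, 9]
  [8, 8, 0, 2]
  [6, 6, 8, 0]

This is the Floyd-Warshall all-pairs shortest-path computation. For each intermediate vertex k = 0, 1, …, 3, update dist[i][j] ← min(dist[i][j], dist[i][k] + dist[k][j]). The final matrix gives, for each (i, j), the minimum total weight of any directed path from i to j (possibly empty when i = j).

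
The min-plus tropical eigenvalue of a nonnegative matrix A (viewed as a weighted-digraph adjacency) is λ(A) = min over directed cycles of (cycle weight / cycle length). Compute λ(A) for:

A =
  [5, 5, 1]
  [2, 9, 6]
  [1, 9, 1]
λ(A) = 1

Enumerate directed cycles and compute their means (weight / length). Sample:
  cycle 0 → 0: weight = 5, length = 1, mean = 5/1 ≈ 5.000
  cycle 1 → 1: weight = 9, length = 1, mean = 9/1 ≈ 9.000
  cycle 2 → 2: weight = 1, length = 1, mean = 1/1 ≈ 1.000
  cycle 0 → 1 → 0: weight = 7, length = 2, mean = 7/2 ≈ 3.500
  cycle 0 → 2 → 0: weight = 2, length = 2, mean = 2/2 ≈ 1.000
  cycle 1 → 0 → 1: weight = 7, length = 2, mean = 7/2 ≈ 3.500
Minimum mean = 1.000, attained e.g. along the cycle 2 → 2 with weight 1 and length 1. So λ(A) = 1/1 = 1.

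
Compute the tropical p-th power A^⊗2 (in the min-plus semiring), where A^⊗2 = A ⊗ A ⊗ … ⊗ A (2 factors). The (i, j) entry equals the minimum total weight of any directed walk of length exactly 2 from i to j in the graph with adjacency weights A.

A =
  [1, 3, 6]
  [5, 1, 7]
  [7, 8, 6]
A^⊗2 =
  [2, 4, 7]
  [6, 2, 8]
  [8, 9, 12]

Each entry (A^⊗2)_ij equals the minimum over all length-2 walks i = v_0 → v_1 → … → v_2 = j of Σ_t A[v_t][v_{t+1}]. For example, for (i, j) = (0, 2) we minimise over 3 possible intermediate vertex sequences; the minimum is 7, attained along the walk 0 → 0 → 2.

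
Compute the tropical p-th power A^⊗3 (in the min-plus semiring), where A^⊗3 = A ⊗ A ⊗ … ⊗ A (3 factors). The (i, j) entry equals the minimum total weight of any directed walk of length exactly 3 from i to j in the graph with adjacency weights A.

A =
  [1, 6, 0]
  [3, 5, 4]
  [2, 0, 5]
A^⊗3 =
  [3, 1, 2]
  [5, 3, 4]
  [4, 2, 3]

Each entry (A^⊗3)_ij equals the minimum over all length-3 walks i = v_0 → v_1 → … → v_3 = j of Σ_t A[v_t][v_{t+1}]. For example, for (i, j) = (0, 2) we minimise over 9 possible intermediate vertex sequences; the minimum is 2, attained along the walk 0 → 0 → 0 → 2.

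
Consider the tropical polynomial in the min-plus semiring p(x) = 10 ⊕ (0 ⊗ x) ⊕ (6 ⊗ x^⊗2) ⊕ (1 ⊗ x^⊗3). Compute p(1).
p(1) = 1

A tropical monomial a ⊗ x^⊗i evaluates to a + i · x. Evaluating each term at x = 1:
  Term 0 contributes 10 + 0 · 1 = 10
  Term 1 contributes 0 + 1 · 1 = 1
  Term 2 contributes 6 + 2 · 1 = 8
  Term 3 contributes 1 + 3 · 1 = 4
p(1) = ⊕ of these = min[10, 1, 8, 4] = 1.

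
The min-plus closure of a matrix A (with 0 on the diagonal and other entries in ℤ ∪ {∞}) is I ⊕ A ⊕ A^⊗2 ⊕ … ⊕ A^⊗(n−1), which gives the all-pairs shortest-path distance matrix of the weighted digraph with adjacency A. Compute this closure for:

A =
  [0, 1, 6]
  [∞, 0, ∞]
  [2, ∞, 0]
Closure =
  [0, 1, 6]
  [∞, 0, ∞]
  [2, 3, 0]

This is the Floyd-Warshall all-pairs shortest-path computation. For each intermediate vertex k = 0, 1, …, 2, update dist[i][j] ← min(dist[i][j], dist[i][k] + dist[k][j]). The final matrix gives, for each (i, j), the minimum total weight of any directed path from i to j (possibly empty when i = j).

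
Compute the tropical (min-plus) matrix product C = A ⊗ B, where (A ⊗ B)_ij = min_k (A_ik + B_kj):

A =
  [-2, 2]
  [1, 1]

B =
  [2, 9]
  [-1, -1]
A ⊗ B =
  [0, 1]
  [0, 0]

Apply the min-plus product entry-by-entry:
  C[0][0] = min over k of (A[0][0] + B[0][0] = -2 + 2 = 0, A[0][1] + B[1][0] = 2 + -1 = 1) = 0 (attained at k = 0)
  C[0][1] = min over k of (A[0][0] + B[0][1] = -2 + 9 = 7, A[0][1] + B[1][1] = 2 + -1 = 1) = 1 (attained at k = 1)
  C[1][0] = min over k of (A[1][0] + B[0][0] = 1 + 2 = 3, A[1][1] + B[1][0] = 1 + -1 = 0) = 0 (attained at k = 1)
  C[1][1] = min over k of (A[1][0] + B[0][1] = 1 + 9 = 10, A[1][1] + B[1][1] = 1 + -1 = 0) = 0 (attained at k = 1)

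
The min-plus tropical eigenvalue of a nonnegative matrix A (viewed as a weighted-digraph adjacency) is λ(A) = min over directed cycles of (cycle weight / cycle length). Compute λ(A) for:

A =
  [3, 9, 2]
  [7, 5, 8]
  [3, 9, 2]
λ(A) = 2

Enumerate directed cycles and compute their means (weight / length). Sample:
  cycle 0 → 0: weight = 3, length = 1, mean = 3/1 ≈ 3.000
  cycle 1 → 1: weight = 5, length = 1, mean = 5/1 ≈ 5.000
  cycle 2 → 2: weight = 2, length = 1, mean = 2/1 ≈ 2.000
  cycle 0 → 1 → 0: weight = 16, length = 2, mean = 16/2 ≈ 8.000
  cycle 0 → 2 → 0: weight = 5, length = 2, mean = 5/2 ≈ 2.500
  cycle 1 → 0 → 1: weight = 16, length = 2, mean = 16/2 ≈ 8.000
Minimum mean = 2.000, attained e.g. along the cycle 2 → 2 with weight 2 and length 1. So λ(A) = 2/1 = 2.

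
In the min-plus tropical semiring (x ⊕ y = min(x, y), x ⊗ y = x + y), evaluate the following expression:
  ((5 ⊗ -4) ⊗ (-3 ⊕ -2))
((5 ⊗ -4) ⊗ (-3 ⊕ -2)) = -2

Expand innermost to outermost. Recall ⊕ takes the minimum of its arguments and ⊗ takes their sum. Working out the expression ((5 ⊗ -4) ⊗ (-3 ⊕ -2)) gives -2.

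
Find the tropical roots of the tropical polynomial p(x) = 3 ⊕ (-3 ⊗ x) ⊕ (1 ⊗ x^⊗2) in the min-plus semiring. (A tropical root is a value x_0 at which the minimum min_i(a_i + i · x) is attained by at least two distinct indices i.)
Roots: {-4, 6}

Each tropical root is a break point of the lower envelope of the lines y = a_i + i · x (there are 3 lines, with slopes 0, 1, ..., 2). Only the lines that attain the minimum somewhere contribute to roots; other lines are dominated. Here the surviving (envelope) indices are i = 2, i = 1, i = 0.
Intersections between consecutive envelope lines give the roots: for adjacent envelope indices i < j the intersection is x = (a_i − a_j) / (j − i). Reading off the sorted break points: {-4, 6}.
Verification: at each break x_0, at least two indices attain the minimum of min_i(a_i + i · x_0).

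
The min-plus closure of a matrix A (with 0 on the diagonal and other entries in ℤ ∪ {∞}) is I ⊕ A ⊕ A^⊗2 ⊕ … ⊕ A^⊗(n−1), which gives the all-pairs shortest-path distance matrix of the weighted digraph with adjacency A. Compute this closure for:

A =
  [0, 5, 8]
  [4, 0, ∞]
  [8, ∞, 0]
Closure =
  [0, 5, 8]
  [4, 0, 12]
  [8, 13, 0]

This is the Floyd-Warshall all-pairs shortest-path computation. For each intermediate vertex k = 0, 1, …, 2, update dist[i][j] ← min(dist[i][j], dist[i][k] + dist[k][j]). The final matrix gives, for each (i, j), the minimum total weight of any directed path from i to j (possibly empty when i = j).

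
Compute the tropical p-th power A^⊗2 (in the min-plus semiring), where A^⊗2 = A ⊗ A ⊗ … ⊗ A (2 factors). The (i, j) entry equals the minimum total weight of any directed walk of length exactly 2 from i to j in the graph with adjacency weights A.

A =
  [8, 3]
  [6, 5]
A^⊗2 =
  [9, 8]
  [11, 9]

Each entry (A^⊗2)_ij equals the minimum over all length-2 walks i = v_0 → v_1 → … → v_2 = j of Σ_t A[v_t][v_{t+1}]. For example, for (i, j) = (0, 1) we minimise over 2 possible intermediate vertex sequences; the minimum is 8, attained along the walk 0 → 1 → 1.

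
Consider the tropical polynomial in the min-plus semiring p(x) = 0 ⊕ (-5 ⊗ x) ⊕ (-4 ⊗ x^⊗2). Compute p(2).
p(2) = -3

A tropical monomial a ⊗ x^⊗i evaluates to a + i · x. Evaluating each term at x = 2:
  Term 0 contributes 0 + 0 · 2 = 0
  Term 1 contributes -5 + 1 · 2 = -3
  Term 2 contributes -4 + 2 · 2 = 0
p(2) = ⊕ of these = min[0, -3, 0] = -3.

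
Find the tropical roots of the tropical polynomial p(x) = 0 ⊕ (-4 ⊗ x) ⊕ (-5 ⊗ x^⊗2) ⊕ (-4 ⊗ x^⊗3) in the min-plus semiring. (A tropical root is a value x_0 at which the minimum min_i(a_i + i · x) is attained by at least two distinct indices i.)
Roots: {-1, 1, 4}

Each tropical root is a break point of the lower envelope of the lines y = a_i + i · x (there are 4 lines, with slopes 0, 1, ..., 3). Only the lines that attain the minimum somewhere contribute to roots; other lines are dominated. Here the surviving (envelope) indices are i = 3, i = 2, i = 1, i = 0.
Intersections between consecutive envelope lines give the roots: for adjacent envelope indices i < j the intersection is x = (a_i − a_j) / (j − i). Reading off the sorted break points: {-1, 1, 4}.
Verification: at each break x_0, at least two indices attain the minimum of min_i(a_i + i · x_0).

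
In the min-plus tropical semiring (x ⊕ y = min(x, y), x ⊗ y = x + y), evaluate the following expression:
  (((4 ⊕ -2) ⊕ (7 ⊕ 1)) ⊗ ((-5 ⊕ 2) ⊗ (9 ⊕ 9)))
(((4 ⊕ -2) ⊕ (7 ⊕ 1)) ⊗ ((-5 ⊕ 2) ⊗ (9 ⊕ 9))) = 2

Expand innermost to outermost. Recall ⊕ takes the minimum of its arguments and ⊗ takes their sum. Working out the expression (((4 ⊕ -2) ⊕ (7 ⊕ 1)) ⊗ ((-5 ⊕ 2) ⊗ (9 ⊕ 9))) gives 2.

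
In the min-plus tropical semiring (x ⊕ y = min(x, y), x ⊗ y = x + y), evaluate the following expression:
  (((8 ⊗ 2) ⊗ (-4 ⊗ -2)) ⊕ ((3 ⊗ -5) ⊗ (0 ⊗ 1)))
(((8 ⊗ 2) ⊗ (-4 ⊗ -2)) ⊕ ((3 ⊗ -5) ⊗ (0 ⊗ 1))) = -1

Expand innermost to outermost. Recall ⊕ takes the minimum of its arguments and ⊗ takes their sum. Working out the expression (((8 ⊗ 2) ⊗ (-4 ⊗ -2)) ⊕ ((3 ⊗ -5) ⊗ (0 ⊗ 1))) gives -1.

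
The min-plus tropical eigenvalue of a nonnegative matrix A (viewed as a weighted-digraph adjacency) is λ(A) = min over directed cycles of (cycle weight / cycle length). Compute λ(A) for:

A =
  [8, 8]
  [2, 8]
λ(A) = 5

Enumerate directed cycles and compute their means (weight / length). Sample:
  cycle 0 → 0: weight = 8, length = 1, mean = 8/1 ≈ 8.000
  cycle 1 → 1: weight = 8, length = 1, mean = 8/1 ≈ 8.000
  cycle 0 → 1 → 0: weight = 10, length = 2, mean = 10/2 ≈ 5.000
  cycle 1 → 0 → 1: weight = 10, length = 2, mean = 10/2 ≈ 5.000
Minimum mean = 5.000, attained e.g. along the cycle 0 → 1 → 0 with weight 10 and length 2. So λ(A) = 10/2 = 5.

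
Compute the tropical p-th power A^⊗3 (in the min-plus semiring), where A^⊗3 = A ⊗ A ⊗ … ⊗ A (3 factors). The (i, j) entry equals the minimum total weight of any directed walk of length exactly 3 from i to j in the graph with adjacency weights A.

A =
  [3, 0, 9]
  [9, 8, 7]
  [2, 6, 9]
A^⊗3 =
  [9, 6, 10]
  [12, 9, 16]
  [8, 5, 9]

Each entry (A^⊗3)_ij equals the minimum over all length-3 walks i = v_0 → v_1 → … → v_3 = j of Σ_t A[v_t][v_{t+1}]. For example, for (i, j) = (0, 2) we minimise over 9 possible intermediate vertex sequences; the minimum is 10, attained along the walk 0 → 0 → 1 → 2.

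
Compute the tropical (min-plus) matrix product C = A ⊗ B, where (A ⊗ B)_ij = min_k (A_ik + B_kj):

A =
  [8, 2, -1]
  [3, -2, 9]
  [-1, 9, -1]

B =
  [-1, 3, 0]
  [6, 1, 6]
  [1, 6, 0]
A ⊗ B =
  [0, 3, -1]
  [2, -1, 3]
  [-2, 2, -1]

Apply the min-plus product entry-by-entry:
  C[0][0] = min over k of (A[0][0] + B[0][0] = 8 + -1 = 7, A[0][1] + B[1][0] = 2 + 6 = 8, A[0][2] + B[2][0] = -1 + 1 = 0) = 0 (attained at k = 2)
  C[0][1] = min over k of (A[0][0] + B[0][1] = 8 + 3 = 11, A[0][1] + B[1][1] = 2 + 1 = 3, A[0][2] + B[2][1] = -1 + 6 = 5) = 3 (attained at k = 1)
  C[0][2] = min over k of (A[0][0] + B[0][2] = 8 + 0 = 8, A[0][1] + B[1][2] = 2 + 6 = 8, A[0][2] + B[2][2] = -1 + 0 = -1) = -1 (attained at k = 2)
  C[1][0] = min over k of (A[1][0] + B[0][0] = 3 + -1 = 2, A[1][1] + B[1][0] = -2 + 6 = 4, A[1][2] + B[2][0] = 9 + 1 = 10) = 2 (attained at k = 0)
  C[1][1] = min over k of (A[1][0] + B[0][1] = 3 + 3 = 6, A[1][1] + B[1][1] = -2 + 1 = -1, A[1][2] + B[2][1] = 9 + 6 = 15) = -1 (attained at k = 1)
  C[1][2] = min over k of (A[1][0] + B[0][2] = 3 + 0 = 3, A[1][1] + B[1][2] = -2 + 6 = 4, A[1][2] + B[2][2] = 9 + 0 = 9) = 3 (attained at k = 0)
  C[2][0] = min over k of (A[2][0] + B[0][0] = -1 + -1 = -2, A[2][1] + B[1][0] = 9 + 6 = 15, A[2][2] + B[2][0] = -1 + 1 = 0) = -2 (attained at k = 0)
  C[2][1] = min over k of (A[2][0] + B[0][1] = -1 + 3 = 2, A[2][1] + B[1][1] = 9 + 1 = 10, A[2][2] + B[2][1] = -1 + 6 = 5) = 2 (attained at k = 0)
  C[2][2] = min over k of (A[2][0] + B[0][2] = -1 + 0 = -1, A[2][1] + B[1][2] = 9 + 6 = 15, A[2][2] + B[2][2] = -1 + 0 = -1) = -1 (attained at k = 0)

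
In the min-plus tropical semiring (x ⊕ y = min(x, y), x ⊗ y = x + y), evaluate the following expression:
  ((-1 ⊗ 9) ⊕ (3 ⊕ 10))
((-1 ⊗ 9) ⊕ (3 ⊕ 10)) = 3

Expand innermost to outermost. Recall ⊕ takes the minimum of its arguments and ⊗ takes their sum. Working out the expression ((-1 ⊗ 9) ⊕ (3 ⊕ 10)) gives 3.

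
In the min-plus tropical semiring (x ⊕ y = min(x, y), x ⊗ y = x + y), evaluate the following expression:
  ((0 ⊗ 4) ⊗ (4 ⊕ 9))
((0 ⊗ 4) ⊗ (4 ⊕ 9)) = 8

Expand innermost to outermost. Recall ⊕ takes the minimum of its arguments and ⊗ takes their sum. Working out the expression ((0 ⊗ 4) ⊗ (4 ⊕ 9)) gives 8.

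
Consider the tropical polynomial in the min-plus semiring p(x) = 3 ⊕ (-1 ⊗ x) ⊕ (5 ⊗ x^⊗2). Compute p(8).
p(8) = 3

A tropical monomial a ⊗ x^⊗i evaluates to a + i · x. Evaluating each term at x = 8:
  Term 0 contributes 3 + 0 · 8 = 3
  Term 1 contributes -1 + 1 · 8 = 7
  Term 2 contributes 5 + 2 · 8 = 21
p(8) = ⊕ of these = min[3, 7, 21] = 3.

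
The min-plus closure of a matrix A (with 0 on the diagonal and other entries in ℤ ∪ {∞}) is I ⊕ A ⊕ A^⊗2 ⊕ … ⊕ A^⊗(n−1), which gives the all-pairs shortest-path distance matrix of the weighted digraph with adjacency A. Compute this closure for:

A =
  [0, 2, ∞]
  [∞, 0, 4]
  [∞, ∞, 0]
Closure =
  [0, 2, 6]
  [∞, 0, 4]
  [∞, ∞, 0]

This is the Floyd-Warshall all-pairs shortest-path computation. For each intermediate vertex k = 0, 1, …, 2, update dist[i][j] ← min(dist[i][j], dist[i][k] + dist[k][j]). The final matrix gives, for each (i, j), the minimum total weight of any directed path from i to j (possibly empty when i = j).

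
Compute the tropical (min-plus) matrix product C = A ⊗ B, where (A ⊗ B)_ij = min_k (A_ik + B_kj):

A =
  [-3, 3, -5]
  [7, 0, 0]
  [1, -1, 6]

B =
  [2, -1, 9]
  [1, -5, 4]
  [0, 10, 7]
A ⊗ B =
  [-5, -4, 2]
  [0, -5, 4]
  [0, -6, 3]

Apply the min-plus product entry-by-entry:
  C[0][0] = min over k of (A[0][0] + B[0][0] = -3 + 2 = -1, A[0][1] + B[1][0] = 3 + 1 = 4, A[0][2] + B[2][0] = -5 + 0 = -5) = -5 (attained at k = 2)
  C[0][1] = min over k of (A[0][0] + B[0][1] = -3 + -1 = -4, A[0][1] + B[1][1] = 3 + -5 = -2, A[0][2] + B[2][1] = -5 + 10 = 5) = -4 (attained at k = 0)
  C[0][2] = min over k of (A[0][0] + B[0][2] = -3 + 9 = 6, A[0][1] + B[1][2] = 3 + 4 = 7, A[0][2] + B[2][2] = -5 + 7 = 2) = 2 (attained at k = 2)
  C[1][0] = min over k of (A[1][0] + B[0][0] = 7 + 2 = 9, A[1][1] + B[1][0] = 0 + 1 = 1, A[1][2] + B[2][0] = 0 + 0 = 0) = 0 (attained at k = 2)
  C[1][1] = min over k of (A[1][0] + B[0][1] = 7 + -1 = 6, A[1][1] + B[1][1] = 0 + -5 = -5, A[1][2] + B[2][1] = 0 + 10 = 10) = -5 (attained at k = 1)
  C[1][2] = min over k of (A[1][0] + B[0][2] = 7 + 9 = 16, A[1][1] + B[1][2] = 0 + 4 = 4, A[1][2] + B[2][2] = 0 + 7 = 7) = 4 (attained at k = 1)
  C[2][0] = min over k of (A[2][0] + B[0][0] = 1 + 2 = 3, A[2][1] + B[1][0] = -1 + 1 = 0, A[2][2] + B[2][0] = 6 + 0 = 6) = 0 (attained at k = 1)
  C[2][1] = min over k of (A[2][0] + B[0][1] = 1 + -1 = 0, A[2][1] + B[1][1] = -1 + -5 = -6, A[2][2] + B[2][1] = 6 + 10 = 16) = -6 (attained at k = 1)
  C[2][2] = min over k of (A[2][0] + B[0][2] = 1 + 9 = 10, A[2][1] + B[1][2] = -1 + 4 = 3, A[2][2] + B[2][2] = 6 + 7 = 13) = 3 (attained at k = 1)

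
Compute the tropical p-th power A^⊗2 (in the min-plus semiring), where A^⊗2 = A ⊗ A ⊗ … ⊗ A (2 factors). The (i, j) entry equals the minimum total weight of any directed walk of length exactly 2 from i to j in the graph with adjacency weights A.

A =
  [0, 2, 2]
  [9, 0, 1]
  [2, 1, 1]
A^⊗2 =
  [0, 2, 2]
  [3, 0, 1]
  [2, 1, 2]

Each entry (A^⊗2)_ij equals the minimum over all length-2 walks i = v_0 → v_1 → … → v_2 = j of Σ_t A[v_t][v_{t+1}]. For example, for (i, j) = (0, 2) we minimise over 3 possible intermediate vertex sequences; the minimum is 2, attained along the walk 0 → 0 → 2.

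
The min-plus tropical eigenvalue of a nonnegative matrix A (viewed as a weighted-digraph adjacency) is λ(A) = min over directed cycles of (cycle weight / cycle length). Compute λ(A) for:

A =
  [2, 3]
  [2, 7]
λ(A) = 2

Enumerate directed cycles and compute their means (weight / length). Sample:
  cycle 0 → 0: weight = 2, length = 1, mean = 2/1 ≈ 2.000
  cycle 1 → 1: weight = 7, length = 1, mean = 7/1 ≈ 7.000
  cycle 0 → 1 → 0: weight = 5, length = 2, mean = 5/2 ≈ 2.500
  cycle 1 → 0 → 1: weight = 5, length = 2, mean = 5/2 ≈ 2.500
Minimum mean = 2.000, attained e.g. along the cycle 0 → 0 with weight 2 and length 1. So λ(A) = 2/1 = 2.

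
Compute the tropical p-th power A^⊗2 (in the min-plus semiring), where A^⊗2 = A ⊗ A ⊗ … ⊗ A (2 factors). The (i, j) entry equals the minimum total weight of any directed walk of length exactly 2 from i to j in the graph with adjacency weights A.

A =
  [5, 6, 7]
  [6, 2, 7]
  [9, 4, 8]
A^⊗2 =
  [10, 8, 12]
  [8, 4, 9]
  [10, 6, 11]

Each entry (A^⊗2)_ij equals the minimum over all length-2 walks i = v_0 → v_1 → … → v_2 = j of Σ_t A[v_t][v_{t+1}]. For example, for (i, j) = (0, 2) we minimise over 3 possible intermediate vertex sequences; the minimum is 12, attained along the walk 0 → 0 → 2.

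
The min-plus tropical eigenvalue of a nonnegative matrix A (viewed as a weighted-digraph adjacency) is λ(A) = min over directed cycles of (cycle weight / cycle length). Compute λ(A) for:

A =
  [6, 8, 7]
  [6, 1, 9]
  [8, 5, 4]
λ(A) = 1

Enumerate directed cycles and compute their means (weight / length). Sample:
  cycle 0 → 0: weight = 6, length = 1, mean = 6/1 ≈ 6.000
  cycle 1 → 1: weight = 1, length = 1, mean = 1/1 ≈ 1.000
  cycle 2 → 2: weight = 4, length = 1, mean = 4/1 ≈ 4.000
  cycle 0 → 1 → 0: weight = 14, length = 2, mean = 14/2 ≈ 7.000
  cycle 0 → 2 → 0: weight = 15, length = 2, mean = 15/2 ≈ 7.500
  cycle 1 → 0 → 1: weight = 14, length = 2, mean = 14/2 ≈ 7.000
Minimum mean = 1.000, attained e.g. along the cycle 1 → 1 with weight 1 and length 1. So λ(A) = 1/1 = 1.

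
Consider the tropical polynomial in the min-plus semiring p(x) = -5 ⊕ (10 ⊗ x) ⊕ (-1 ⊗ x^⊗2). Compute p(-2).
p(-2) = -5

A tropical monomial a ⊗ x^⊗i evaluates to a + i · x. Evaluating each term at x = -2:
  Term 0 contributes -5 + 0 · -2 = -5
  Term 1 contributes 10 + 1 · -2 = 8
  Term 2 contributes -1 + 2 · -2 = -5
p(-2) = ⊕ of these = min[-5, 8, -5] = -5.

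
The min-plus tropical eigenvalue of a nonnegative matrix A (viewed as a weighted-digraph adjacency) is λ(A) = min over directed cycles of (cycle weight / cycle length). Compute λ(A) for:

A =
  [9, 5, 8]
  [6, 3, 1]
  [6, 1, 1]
λ(A) = 1

Enumerate directed cycles and compute their means (weight / length). Sample:
  cycle 0 → 0: weight = 9, length = 1, mean = 9/1 ≈ 9.000
  cycle 1 → 1: weight = 3, length = 1, mean = 3/1 ≈ 3.000
  cycle 2 → 2: weight = 1, length = 1, mean = 1/1 ≈ 1.000
  cycle 0 → 1 → 0: weight = 11, length = 2, mean = 11/2 ≈ 5.500
  cycle 0 → 2 → 0: weight = 14, length = 2, mean = 14/2 ≈ 7.000
  cycle 1 → 0 → 1: weight = 11, length = 2, mean = 11/2 ≈ 5.500
Minimum mean = 1.000, attained e.g. along the cycle 2 → 2 with weight 1 and length 1. So λ(A) = 1/1 = 1.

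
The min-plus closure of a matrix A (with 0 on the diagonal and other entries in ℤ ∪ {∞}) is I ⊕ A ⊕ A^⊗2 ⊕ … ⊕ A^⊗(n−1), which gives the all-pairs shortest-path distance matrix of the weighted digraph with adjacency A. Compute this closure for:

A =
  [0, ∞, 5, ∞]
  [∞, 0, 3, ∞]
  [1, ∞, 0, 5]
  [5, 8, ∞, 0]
Closure =
  [0, 18, 5, 10]
  [4, 0, 3, 8]
  [1, 13, 0, 5]
  [5, 8, 10, 0]

This is the Floyd-Warshall all-pairs shortest-path computation. For each intermediate vertex k = 0, 1, …, 3, update dist[i][j] ← min(dist[i][j], dist[i][k] + dist[k][j]). The final matrix gives, for each (i, j), the minimum total weight of any directed path from i to j (possibly empty when i = j).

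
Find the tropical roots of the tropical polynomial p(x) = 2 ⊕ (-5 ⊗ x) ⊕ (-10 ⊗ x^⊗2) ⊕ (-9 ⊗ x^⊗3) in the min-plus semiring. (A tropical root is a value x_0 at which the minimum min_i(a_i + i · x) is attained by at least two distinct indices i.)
Roots: {-1, 5, 7}

Each tropical root is a break point of the lower envelope of the lines y = a_i + i · x (there are 4 lines, with slopes 0, 1, ..., 3). Only the lines that attain the minimum somewhere contribute to roots; other lines are dominated. Here the surviving (envelope) indices are i = 3, i = 2, i = 1, i = 0.
Intersections between consecutive envelope lines give the roots: for adjacent envelope indices i < j the intersection is x = (a_i − a_j) / (j − i). Reading off the sorted break points: {-1, 5, 7}.
Verification: at each break x_0, at least two indices attain the minimum of min_i(a_i + i · x_0).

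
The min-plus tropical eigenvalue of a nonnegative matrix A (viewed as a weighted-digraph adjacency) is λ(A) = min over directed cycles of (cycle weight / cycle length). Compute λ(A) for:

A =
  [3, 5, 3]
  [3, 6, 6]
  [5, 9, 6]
λ(A) = 3

Enumerate directed cycles and compute their means (weight / length). Sample:
  cycle 0 → 0: weight = 3, length = 1, mean = 3/1 ≈ 3.000
  cycle 1 → 1: weight = 6, length = 1, mean = 6/1 ≈ 6.000
  cycle 2 → 2: weight = 6, length = 1, mean = 6/1 ≈ 6.000
  cycle 0 → 1 → 0: weight = 8, length = 2, mean = 8/2 ≈ 4.000
  cycle 0 → 2 → 0: weight = 8, length = 2, mean = 8/2 ≈ 4.000
  cycle 1 → 0 → 1: weight = 8, length = 2, mean = 8/2 ≈ 4.000
Minimum mean = 3.000, attained e.g. along the cycle 0 → 0 with weight 3 and length 1. So λ(A) = 3/1 = 3.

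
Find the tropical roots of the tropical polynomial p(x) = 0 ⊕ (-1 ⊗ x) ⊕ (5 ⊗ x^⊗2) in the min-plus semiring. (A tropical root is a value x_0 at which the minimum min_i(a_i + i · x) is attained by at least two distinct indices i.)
Roots: {-6, 1}

Each tropical root is a break point of the lower envelope of the lines y = a_i + i · x (there are 3 lines, with slopes 0, 1, ..., 2). Only the lines that attain the minimum somewhere contribute to roots; other lines are dominated. Here the surviving (envelope) indices are i = 2, i = 1, i = 0.
Intersections between consecutive envelope lines give the roots: for adjacent envelope indices i < j the intersection is x = (a_i − a_j) / (j − i). Reading off the sorted break points: {-6, 1}.
Verification: at each break x_0, at least two indices attain the minimum of min_i(a_i + i · x_0).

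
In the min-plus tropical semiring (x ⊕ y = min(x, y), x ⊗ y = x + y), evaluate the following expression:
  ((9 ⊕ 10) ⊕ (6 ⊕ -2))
((9 ⊕ 10) ⊕ (6 ⊕ -2)) = -2

Expand innermost to outermost. Recall ⊕ takes the minimum of its arguments and ⊗ takes their sum. Working out the expression ((9 ⊕ 10) ⊕ (6 ⊕ -2)) gives -2.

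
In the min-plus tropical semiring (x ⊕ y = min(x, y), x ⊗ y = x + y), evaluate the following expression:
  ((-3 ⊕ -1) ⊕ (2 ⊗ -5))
((-3 ⊕ -1) ⊕ (2 ⊗ -5)) = -3

Expand innermost to outermost. Recall ⊕ takes the minimum of its arguments and ⊗ takes their sum. Working out the expression ((-3 ⊕ -1) ⊕ (2 ⊗ -5)) gives -3.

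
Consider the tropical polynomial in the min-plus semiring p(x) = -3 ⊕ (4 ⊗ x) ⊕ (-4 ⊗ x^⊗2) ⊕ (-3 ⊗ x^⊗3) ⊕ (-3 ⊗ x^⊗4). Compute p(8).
p(8) = -3

A tropical monomial a ⊗ x^⊗i evaluates to a + i · x. Evaluating each term at x = 8:
  Term 0 contributes -3 + 0 · 8 = -3
  Term 1 contributes 4 + 1 · 8 = 12
  Term 2 contributes -4 + 2 · 8 = 12
  Term 3 contributes -3 + 3 · 8 = 21
  Term 4 contributes -3 + 4 · 8 = 29
p(8) = ⊕ of these = min[-3, 12, 12, 21, 29] = -3.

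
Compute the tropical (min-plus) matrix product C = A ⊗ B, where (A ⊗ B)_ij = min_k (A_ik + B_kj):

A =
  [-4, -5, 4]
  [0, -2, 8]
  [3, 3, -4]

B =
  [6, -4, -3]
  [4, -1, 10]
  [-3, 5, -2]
A ⊗ B =
  [-1, -8, -7]
  [2, -4, -3]
  [-7, -1, -6]

Apply the min-plus product entry-by-entry:
  C[0][0] = min over k of (A[0][0] + B[0][0] = -4 + 6 = 2, A[0][1] + B[1][0] = -5 + 4 = -1, A[0][2] + B[2][0] = 4 + -3 = 1) = -1 (attained at k = 1)
  C[0][1] = min over k of (A[0][0] + B[0][1] = -4 + -4 = -8, A[0][1] + B[1][1] = -5 + -1 = -6, A[0][2] + B[2][1] = 4 + 5 = 9) = -8 (attained at k = 0)
  C[0][2] = min over k of (A[0][0] + B[0][2] = -4 + -3 = -7, A[0][1] + B[1][2] = -5 + 10 = 5, A[0][2] + B[2][2] = 4 + -2 = 2) = -7 (attained at k = 0)
  C[1][0] = min over k of (A[1][0] + B[0][0] = 0 + 6 = 6, A[1][1] + B[1][0] = -2 + 4 = 2, A[1][2] + B[2][0] = 8 + -3 = 5) = 2 (attained at k = 1)
  C[1][1] = min over k of (A[1][0] + B[0][1] = 0 + -4 = -4, A[1][1] + B[1][1] = -2 + -1 = -3, A[1][2] + B[2][1] = 8 + 5 = 13) = -4 (attained at k = 0)
  C[1][2] = min over k of (A[1][0] + B[0][2] = 0 + -3 = -3, A[1][1] + B[1][2] = -2 + 10 = 8, A[1][2] + B[2][2] = 8 + -2 = 6) = -3 (attained at k = 0)
  C[2][0] = min over k of (A[2][0] + B[0][0] = 3 + 6 = 9, A[2][1] + B[1][0] = 3 + 4 = 7, A[2][2] + B[2][0] = -4 + -3 = -7) = -7 (attained at k = 2)
  C[2][1] = min over k of (A[2][0] + B[0][1] = 3 + -4 = -1, A[2][1] + B[1][1] = 3 + -1 = 2, A[2][2] + B[2][1] = -4 + 5 = 1) = -1 (attained at k = 0)
  C[2][2] = min over k of (A[2][0] + B[0][2] = 3 + -3 = 0, A[2][1] + B[1][2] = 3 + 10 = 13, A[2][2] + B[2][2] = -4 + -2 = -6) = -6 (attained at k = 2)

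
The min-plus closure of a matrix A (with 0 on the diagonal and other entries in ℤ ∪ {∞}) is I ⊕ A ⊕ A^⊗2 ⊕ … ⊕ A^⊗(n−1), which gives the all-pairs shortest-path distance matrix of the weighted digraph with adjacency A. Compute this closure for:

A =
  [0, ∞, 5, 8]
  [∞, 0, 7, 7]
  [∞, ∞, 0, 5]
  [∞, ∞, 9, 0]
Closure =
  [0, ∞, 5, 8]
  [∞, 0, 7, 7]
  [∞, ∞, 0, 5]
  [∞, ∞, 9, 0]

This is the Floyd-Warshall all-pairs shortest-path computation. For each intermediate vertex k = 0, 1, …, 3, update dist[i][j] ← min(dist[i][j], dist[i][k] + dist[k][j]). The final matrix gives, for each (i, j), the minimum total weight of any directed path from i to j (possibly empty when i = j).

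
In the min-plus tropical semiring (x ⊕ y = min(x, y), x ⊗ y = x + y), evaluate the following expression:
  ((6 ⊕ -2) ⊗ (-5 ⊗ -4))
((6 ⊕ -2) ⊗ (-5 ⊗ -4)) = -11

Expand innermost to outermost. Recall ⊕ takes the minimum of its arguments and ⊗ takes their sum. Working out the expression ((6 ⊕ -2) ⊗ (-5 ⊗ -4)) gives -11.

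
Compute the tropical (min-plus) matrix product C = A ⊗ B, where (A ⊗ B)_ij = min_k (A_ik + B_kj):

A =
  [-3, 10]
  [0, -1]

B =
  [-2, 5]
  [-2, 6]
A ⊗ B =
  [-5, 2]
  [-3, 5]

Apply the min-plus product entry-by-entry:
  C[0][0] = min over k of (A[0][0] + B[0][0] = -3 + -2 = -5, A[0][1] + B[1][0] = 10 + -2 = 8) = -5 (attained at k = 0)
  C[0][1] = min over k of (A[0][0] + B[0][1] = -3 + 5 = 2, A[0][1] + B[1][1] = 10 + 6 = 16) = 2 (attained at k = 0)
  C[1][0] = min over k of (A[1][0] + B[0][0] = 0 + -2 = -2, A[1][1] + B[1][0] = -1 + -2 = -3) = -3 (attained at k = 1)
  C[1][1] = min over k of (A[1][0] + B[0][1] = 0 + 5 = 5, A[1][1] + B[1][1] = -1 + 6 = 5) = 5 (attained at k = 0)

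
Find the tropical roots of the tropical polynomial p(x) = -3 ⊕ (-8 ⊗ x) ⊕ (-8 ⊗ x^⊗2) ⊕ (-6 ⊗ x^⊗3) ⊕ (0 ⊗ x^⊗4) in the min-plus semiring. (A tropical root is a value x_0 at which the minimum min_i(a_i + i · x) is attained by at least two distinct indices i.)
Roots: {-6, -2, 0, 5}

Each tropical root is a break point of the lower envelope of the lines y = a_i + i · x (there are 5 lines, with slopes 0, 1, ..., 4). Only the lines that attain the minimum somewhere contribute to roots; other lines are dominated. Here the surviving (envelope) indices are i = 4, i = 3, i = 2, i = 1, i = 0.
Intersections between consecutive envelope lines give the roots: for adjacent envelope indices i < j the intersection is x = (a_i − a_j) / (j − i). Reading off the sorted break points: {-6, -2, 0, 5}.
Verification: at each break x_0, at least two indices attain the minimum of min_i(a_i + i · x_0).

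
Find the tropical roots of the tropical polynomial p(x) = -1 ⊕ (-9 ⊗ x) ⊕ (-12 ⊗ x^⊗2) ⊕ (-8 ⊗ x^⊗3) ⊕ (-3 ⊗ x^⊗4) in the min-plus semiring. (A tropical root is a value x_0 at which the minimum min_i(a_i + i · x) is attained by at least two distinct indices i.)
Roots: {-5, -4, 3, 8}

Each tropical root is a break point of the lower envelope of the lines y = a_i + i · x (there are 5 lines, with slopes 0, 1, ..., 4). Only the lines that attain the minimum somewhere contribute to roots; other lines are dominated. Here the surviving (envelope) indices are i = 4, i = 3, i = 2, i = 1, i = 0.
Intersections between consecutive envelope lines give the roots: for adjacent envelope indices i < j the intersection is x = (a_i − a_j) / (j − i). Reading off the sorted break points: {-5, -4, 3, 8}.
Verification: at each break x_0, at least two indices attain the minimum of min_i(a_i + i · x_0).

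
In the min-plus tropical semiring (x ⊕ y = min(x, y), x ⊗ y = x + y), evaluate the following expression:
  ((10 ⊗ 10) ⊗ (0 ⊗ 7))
((10 ⊗ 10) ⊗ (0 ⊗ 7)) = 27

Expand innermost to outermost. Recall ⊕ takes the minimum of its arguments and ⊗ takes their sum. Working out the expression ((10 ⊗ 10) ⊗ (0 ⊗ 7)) gives 27.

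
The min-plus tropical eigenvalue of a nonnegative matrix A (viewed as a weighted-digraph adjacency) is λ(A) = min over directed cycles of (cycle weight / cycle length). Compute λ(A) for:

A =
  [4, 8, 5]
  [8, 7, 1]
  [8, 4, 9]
λ(A) = 5/2

Enumerate directed cycles and compute their means (weight / length). Sample:
  cycle 0 → 0: weight = 4, length = 1, mean = 4/1 ≈ 4.000
  cycle 1 → 1: weight = 7, length = 1, mean = 7/1 ≈ 7.000
  cycle 2 → 2: weight = 9, length = 1, mean = 9/1 ≈ 9.000
  cycle 0 → 1 → 0: weight = 16, length = 2, mean = 16/2 ≈ 8.000
  cycle 0 → 2 → 0: weight = 13, length = 2, mean = 13/2 ≈ 6.500
  cycle 1 → 0 → 1: weight = 16, length = 2, mean = 16/2 ≈ 8.000
Minimum mean = 2.500, attained e.g. along the cycle 1 → 2 → 1 with weight 5 and length 2. So λ(A) = 5/2 = 5/2.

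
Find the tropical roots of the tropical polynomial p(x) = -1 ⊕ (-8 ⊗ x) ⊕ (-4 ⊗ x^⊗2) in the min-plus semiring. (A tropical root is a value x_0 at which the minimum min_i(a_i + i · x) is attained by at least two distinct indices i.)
Roots: {-4, 7}

Each tropical root is a break point of the lower envelope of the lines y = a_i + i · x (there are 3 lines, with slopes 0, 1, ..., 2). Only the lines that attain the minimum somewhere contribute to roots; other lines are dominated. Here the surviving (envelope) indices are i = 2, i = 1, i = 0.
Intersections between consecutive envelope lines give the roots: for adjacent envelope indices i < j the intersection is x = (a_i − a_j) / (j − i). Reading off the sorted break points: {-4, 7}.
Verification: at each break x_0, at least two indices attain the minimum of min_i(a_i + i · x_0).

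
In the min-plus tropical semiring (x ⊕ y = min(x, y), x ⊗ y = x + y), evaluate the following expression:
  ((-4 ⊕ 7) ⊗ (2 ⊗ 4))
((-4 ⊕ 7) ⊗ (2 ⊗ 4)) = 2

Expand innermost to outermost. Recall ⊕ takes the minimum of its arguments and ⊗ takes their sum. Working out the expression ((-4 ⊕ 7) ⊗ (2 ⊗ 4)) gives 2.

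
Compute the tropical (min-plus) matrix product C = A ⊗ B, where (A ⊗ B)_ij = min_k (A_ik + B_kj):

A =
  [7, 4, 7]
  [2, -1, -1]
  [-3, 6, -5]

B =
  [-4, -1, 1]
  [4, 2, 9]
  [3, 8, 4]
A ⊗ B =
  [3, 6, 8]
  [-2, 1, 3]
  [-7, -4, -2]

Apply the min-plus product entry-by-entry:
  C[0][0] = min over k of (A[0][0] + B[0][0] = 7 + -4 = 3, A[0][1] + B[1][0] = 4 + 4 = 8, A[0][2] + B[2][0] = 7 + 3 = 10) = 3 (attained at k = 0)
  C[0][1] = min over k of (A[0][0] + B[0][1] = 7 + -1 = 6, A[0][1] + B[1][1] = 4 + 2 = 6, A[0][2] + B[2][1] = 7 + 8 = 15) = 6 (attained at k = 0)
  C[0][2] = min over k of (A[0][0] + B[0][2] = 7 + 1 = 8, A[0][1] + B[1][2] = 4 + 9 = 13, A[0][2] + B[2][2] = 7 + 4 = 11) = 8 (attained at k = 0)
  C[1][0] = min over k of (A[1][0] + B[0][0] = 2 + -4 = -2, A[1][1] + B[1][0] = -1 + 4 = 3, A[1][2] + B[2][0] = -1 + 3 = 2) = -2 (attained at k = 0)
  C[1][1] = min over k of (A[1][0] + B[0][1] = 2 + -1 = 1, A[1][1] + B[1][1] = -1 + 2 = 1, A[1][2] + B[2][1] = -1 + 8 = 7) = 1 (attained at k = 0)
  C[1][2] = min over k of (A[1][0] + B[0][2] = 2 + 1 = 3, A[1][1] + B[1][2] = -1 + 9 = 8, A[1][2] + B[2][2] = -1 + 4 = 3) = 3 (attained at k = 0)
  C[2][0] = min over k of (A[2][0] + B[0][0] = -3 + -4 = -7, A[2][1] + B[1][0] = 6 + 4 = 10, A[2][2] + B[2][0] = -5 + 3 = -2) = -7 (attained at k = 0)
  C[2][1] = min over k of (A[2][0] + B[0][1] = -3 + -1 = -4, A[2][1] + B[1][1] = 6 + 2 = 8, A[2][2] + B[2][1] = -5 + 8 = 3) = -4 (attained at k = 0)
  C[2][2] = min over k of (A[2][0] + B[0][2] = -3 + 1 = -2, A[2][1] + B[1][2] = 6 + 9 = 15, A[2][2] + B[2][2] = -5 + 4 = -1) = -2 (attained at k = 0)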